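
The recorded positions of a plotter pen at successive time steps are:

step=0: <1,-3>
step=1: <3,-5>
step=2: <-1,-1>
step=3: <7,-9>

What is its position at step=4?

<-9,7>

Step-to-step displacements: <+2,-2>, <-4,+4>, <+8,-8>; each is -2× the previous.
step 4: <7,-9> + <-16,+16> → <-9,7>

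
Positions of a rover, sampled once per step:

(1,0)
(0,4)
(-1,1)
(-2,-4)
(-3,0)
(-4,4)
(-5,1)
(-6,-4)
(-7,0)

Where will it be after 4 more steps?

First: linear, -1 per step → -11 at step 12.
Second: cycles through 0, 4, 1, -4 every 4 steps. Step 12 lands at position 0 of the cycle → 0.

(-11,0)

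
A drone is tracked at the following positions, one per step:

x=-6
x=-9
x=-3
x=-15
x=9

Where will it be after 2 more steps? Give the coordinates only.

Consecutive displacements -3, +6, -12, +24 scale by a factor of -2 each step.
step 5: 9 − 48 → x=-39
step 6: -39 + 96 → x=57

x=57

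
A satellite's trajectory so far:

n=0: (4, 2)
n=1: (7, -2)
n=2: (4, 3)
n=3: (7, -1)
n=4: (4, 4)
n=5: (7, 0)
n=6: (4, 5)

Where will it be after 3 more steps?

(7, 2)

The moves between consecutive positions are (+3, -4), (-3, +5), (+3, -4), (-3, +5), (+3, -4), (-3, +5); they repeat the 2-cycle [(+3, -4), (-3, +5)].
step 7: apply (+3, -4) → (7, 1)
step 8: apply (-3, +5) → (4, 6)
step 9: apply (+3, -4) → (7, 2)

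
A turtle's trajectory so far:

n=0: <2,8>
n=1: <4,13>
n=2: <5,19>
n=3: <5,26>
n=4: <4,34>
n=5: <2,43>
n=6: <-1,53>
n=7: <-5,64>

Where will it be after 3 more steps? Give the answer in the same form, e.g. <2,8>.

Taking differences between consecutive positions: <+2,+5>, <+1,+6>, <+0,+7>, <-1,+8>, <-2,+9>, <-3,+10>, <-4,+11>. These grow by <-1,+1> each step.
step 8: <-5,64> + <-5,+12> → <-10,76>
step 9: <-10,76> + <-6,+13> → <-16,89>
step 10: <-16,89> + <-7,+14> → <-23,103>

<-23,103>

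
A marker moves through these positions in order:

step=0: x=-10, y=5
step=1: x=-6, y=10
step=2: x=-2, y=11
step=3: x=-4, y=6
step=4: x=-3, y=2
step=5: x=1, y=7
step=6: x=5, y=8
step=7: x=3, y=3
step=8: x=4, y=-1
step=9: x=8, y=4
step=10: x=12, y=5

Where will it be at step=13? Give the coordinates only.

Differencing gives (+4,+5), (+4,+1), (-2,-5), (+1,-4), (+4,+5), (+4,+1), (-2,-5), (+1,-4), (+4,+5), (+4,+1). This is the pattern (+4,+5), (+4,+1), (-2,-5), (+1,-4) repeated.
step 11: apply (-2,-5) → x=10, y=0
step 12: apply (+1,-4) → x=11, y=-4
step 13: apply (+4,+5) → x=15, y=1

x=15, y=1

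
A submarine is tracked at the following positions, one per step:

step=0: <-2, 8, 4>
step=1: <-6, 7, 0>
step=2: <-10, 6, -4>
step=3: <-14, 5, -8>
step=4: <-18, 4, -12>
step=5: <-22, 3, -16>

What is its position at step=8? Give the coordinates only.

Constant displacement of <-4, -1, -4> per step.
step 6: <-22, 3, -16> + <-4, -1, -4> → <-26, 2, -20>
step 7: <-26, 2, -20> + <-4, -1, -4> → <-30, 1, -24>
step 8: <-30, 1, -24> + <-4, -1, -4> → <-34, 0, -28>

<-34, 0, -28>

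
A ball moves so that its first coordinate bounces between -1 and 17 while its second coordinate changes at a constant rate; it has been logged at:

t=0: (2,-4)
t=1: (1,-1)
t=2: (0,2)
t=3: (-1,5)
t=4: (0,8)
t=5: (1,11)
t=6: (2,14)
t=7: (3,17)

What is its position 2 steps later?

(5,23)

The first coordinate reflects between -1 and 17, moving 1 per step.
  step 8: 3 → 4
  step 9: 4 → 5
The second coordinate changes by +3 each step: at step 9 it is 23.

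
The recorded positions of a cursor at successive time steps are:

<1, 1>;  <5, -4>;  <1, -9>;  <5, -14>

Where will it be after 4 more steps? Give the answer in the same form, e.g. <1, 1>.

The first coordinate repeats the cycle [1, 5] with period 2; step 7 mod 2 = 1, giving 5.
The second coordinate changes by -5 each step, so at step 7 it is 1 + 7·(-5) = -34.

<5, -34>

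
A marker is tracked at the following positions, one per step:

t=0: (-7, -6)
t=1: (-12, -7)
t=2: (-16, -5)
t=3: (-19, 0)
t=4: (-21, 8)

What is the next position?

Successive displacements: (-5, -1), (-4, +2), (-3, +5), (-2, +8) — each changes by (+1, +3).
step 5: (-21, 8) + (-1, +11) → (-22, 19)

(-22, 19)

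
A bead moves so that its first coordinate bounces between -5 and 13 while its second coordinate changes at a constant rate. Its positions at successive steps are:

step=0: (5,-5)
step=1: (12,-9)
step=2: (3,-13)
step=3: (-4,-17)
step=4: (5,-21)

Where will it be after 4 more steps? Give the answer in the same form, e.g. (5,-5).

The first coordinate reflects between -5 and 13, moving 9 per step.
  step 5: 5 → 12
  step 6: 12 → 3
  step 7: 3 → -4
  step 8: -4 → 5
The second coordinate changes by -4 each step: at step 8 it is -37.

(5,-37)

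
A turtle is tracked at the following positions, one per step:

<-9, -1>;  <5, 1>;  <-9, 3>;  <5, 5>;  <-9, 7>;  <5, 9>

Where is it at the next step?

<-9, 11>

The first coordinate repeats the cycle [-9, 5] with period 2; step 6 mod 2 = 0, giving -9.
The second coordinate changes by +2 each step, so at step 6 it is -1 + 6·(2) = 11.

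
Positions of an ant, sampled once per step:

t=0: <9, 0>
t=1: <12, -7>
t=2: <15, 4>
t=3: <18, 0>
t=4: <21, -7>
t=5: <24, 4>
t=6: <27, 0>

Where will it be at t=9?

The first coordinate changes by +3 each step, so at step 9 it is 9 + 9·(3) = 36.
The second coordinate repeats the cycle [0, -7, 4] with period 3; step 9 mod 3 = 0, giving 0.

<36, 0>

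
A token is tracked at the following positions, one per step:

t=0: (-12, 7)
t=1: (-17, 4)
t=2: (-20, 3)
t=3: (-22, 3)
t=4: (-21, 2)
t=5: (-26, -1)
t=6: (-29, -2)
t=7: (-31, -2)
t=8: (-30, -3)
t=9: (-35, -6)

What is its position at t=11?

(-40, -7)

The moves between consecutive positions are (-5, -3), (-3, -1), (-2, +0), (+1, -1), (-5, -3), (-3, -1), (-2, +0), (+1, -1), (-5, -3); they repeat the 4-cycle [(-5, -3), (-3, -1), (-2, +0), (+1, -1)].
step 10: apply (-3, -1) → (-38, -7)
step 11: apply (-2, +0) → (-40, -7)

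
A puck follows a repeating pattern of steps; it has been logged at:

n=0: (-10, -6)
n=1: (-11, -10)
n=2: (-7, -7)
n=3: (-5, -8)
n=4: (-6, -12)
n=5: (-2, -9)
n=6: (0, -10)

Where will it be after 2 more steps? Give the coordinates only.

Step-to-step displacements: (-1, -4), (+4, +3), (+2, -1), (-1, -4), (+4, +3), (+2, -1) — a repeating cycle of length 3.
step 7: apply (-1, -4) → (-1, -14)
step 8: apply (+4, +3) → (3, -11)

(3, -11)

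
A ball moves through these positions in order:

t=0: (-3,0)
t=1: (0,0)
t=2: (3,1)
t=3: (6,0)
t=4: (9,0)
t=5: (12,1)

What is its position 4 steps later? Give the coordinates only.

The first coordinate changes by +3 each step, so at step 9 it is -3 + 9·(3) = 24.
The second coordinate repeats the cycle [0, 0, 1] with period 3; step 9 mod 3 = 0, giving 0.

(24,0)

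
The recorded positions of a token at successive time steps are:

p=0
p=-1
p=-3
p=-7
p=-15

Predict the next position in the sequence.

The jumps are -1, -2, -4, -8 — a geometric progression with ratio 2.
step 5: -15 − 16 → p=-31

p=-31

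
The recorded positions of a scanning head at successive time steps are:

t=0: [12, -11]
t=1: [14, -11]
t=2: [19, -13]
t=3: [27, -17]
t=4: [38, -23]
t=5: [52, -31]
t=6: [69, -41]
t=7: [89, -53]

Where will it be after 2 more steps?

First differences are [+2, +0], [+5, -2], [+8, -4], [+11, -6], [+14, -8], [+17, -10], [+20, -12]; their common second difference is [+3, -2] (constant acceleration).
step 8: [89, -53] + [+23, -14] → [112, -67]
step 9: [112, -67] + [+26, -16] → [138, -83]

[138, -83]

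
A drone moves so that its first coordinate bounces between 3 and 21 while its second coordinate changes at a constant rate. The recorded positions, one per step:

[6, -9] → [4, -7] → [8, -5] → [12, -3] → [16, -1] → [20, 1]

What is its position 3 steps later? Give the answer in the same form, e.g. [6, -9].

[10, 7]

The first coordinate reflects between 3 and 21, moving 4 per step.
  step 6: 20 → 18
  step 7: 18 → 14
  step 8: 14 → 10
The second coordinate changes by +2 each step: at step 8 it is 7.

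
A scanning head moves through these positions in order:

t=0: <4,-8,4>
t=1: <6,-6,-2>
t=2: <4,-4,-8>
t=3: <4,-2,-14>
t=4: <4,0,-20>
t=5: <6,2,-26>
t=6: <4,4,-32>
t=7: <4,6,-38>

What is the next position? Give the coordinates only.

First: cycles through 4, 6, 4, 4 every 4 steps. Step 8 lands at position 0 of the cycle → 4.
Second: linear, +2 per step → 8 at step 8.
Third: linear, -6 per step → -44 at step 8.

<4,8,-44>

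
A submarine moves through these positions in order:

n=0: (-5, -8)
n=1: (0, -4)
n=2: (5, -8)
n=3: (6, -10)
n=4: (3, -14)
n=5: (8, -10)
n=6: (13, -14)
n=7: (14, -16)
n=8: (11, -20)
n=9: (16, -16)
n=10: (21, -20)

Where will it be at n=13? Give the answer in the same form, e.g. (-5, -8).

(24, -22)

The moves between consecutive positions are (+5, +4), (+5, -4), (+1, -2), (-3, -4), (+5, +4), (+5, -4), (+1, -2), (-3, -4), (+5, +4), (+5, -4); they repeat the 4-cycle [(+5, +4), (+5, -4), (+1, -2), (-3, -4)].
step 11: apply (+1, -2) → (22, -22)
step 12: apply (-3, -4) → (19, -26)
step 13: apply (+5, +4) → (24, -22)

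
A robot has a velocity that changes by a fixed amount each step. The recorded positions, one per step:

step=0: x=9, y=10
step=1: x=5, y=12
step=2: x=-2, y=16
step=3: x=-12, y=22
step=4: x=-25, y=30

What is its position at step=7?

Successive displacements: (-4, +2), (-7, +4), (-10, +6), (-13, +8) — each changes by (-3, +2).
step 5: x=-25, y=30 + (-16, +10) → x=-41, y=40
step 6: x=-41, y=40 + (-19, +12) → x=-60, y=52
step 7: x=-60, y=52 + (-22, +14) → x=-82, y=66

x=-82, y=66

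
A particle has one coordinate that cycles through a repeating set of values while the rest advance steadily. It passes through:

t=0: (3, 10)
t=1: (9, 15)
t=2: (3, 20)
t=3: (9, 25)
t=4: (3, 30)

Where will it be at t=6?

The first coordinate repeats the cycle [3, 9] with period 2; step 6 mod 2 = 0, giving 3.
The second coordinate changes by +5 each step, so at step 6 it is 10 + 6·(5) = 40.

(3, 40)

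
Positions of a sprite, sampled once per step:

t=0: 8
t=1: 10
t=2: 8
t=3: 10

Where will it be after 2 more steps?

10

Consecutive displacements +2, -2, +2 scale by a factor of -1 each step.
step 4: 10 − 2 → 8
step 5: 8 + 2 → 10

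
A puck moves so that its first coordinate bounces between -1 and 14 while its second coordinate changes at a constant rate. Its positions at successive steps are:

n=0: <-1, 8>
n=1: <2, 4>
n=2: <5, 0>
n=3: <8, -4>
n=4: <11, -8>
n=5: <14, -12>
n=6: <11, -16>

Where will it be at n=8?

The first coordinate reflects between -1 and 14, moving 3 per step.
  step 7: 11 → 8
  step 8: 8 → 5
The second coordinate changes by -4 each step: at step 8 it is -24.

<5, -24>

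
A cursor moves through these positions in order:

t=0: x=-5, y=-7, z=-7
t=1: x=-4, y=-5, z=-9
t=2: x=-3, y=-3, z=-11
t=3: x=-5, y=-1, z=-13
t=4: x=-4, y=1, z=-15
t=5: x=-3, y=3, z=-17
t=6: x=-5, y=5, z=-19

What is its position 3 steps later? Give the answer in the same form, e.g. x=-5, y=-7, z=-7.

The x coordinate repeats the cycle [-5, -4, -3] with period 3; step 9 mod 3 = 0, giving -5.
The y coordinate changes by +2 each step, so at step 9 it is -7 + 9·(2) = 11.
The z coordinate changes by -2 each step, so at step 9 it is -7 + 9·(-2) = -25.

x=-5, y=11, z=-25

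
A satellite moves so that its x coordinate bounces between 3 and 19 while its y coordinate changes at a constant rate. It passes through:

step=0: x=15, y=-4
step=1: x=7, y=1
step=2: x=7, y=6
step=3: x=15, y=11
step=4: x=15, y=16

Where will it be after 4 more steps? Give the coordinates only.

The x coordinate travels 8 per step and bounces off the walls at 3 and 19.
  step 5: 15 → 7
  step 6: 7 → 7
  step 7: 7 → 15
  step 8: 15 → 15
The y coordinate changes by +5 each step: at step 8 it is 36.

x=15, y=36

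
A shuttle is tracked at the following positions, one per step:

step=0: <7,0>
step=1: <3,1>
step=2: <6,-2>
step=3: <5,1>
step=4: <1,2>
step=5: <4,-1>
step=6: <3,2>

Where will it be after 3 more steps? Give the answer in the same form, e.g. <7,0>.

<1,3>

The moves between consecutive positions are <-4,+1>, <+3,-3>, <-1,+3>, <-4,+1>, <+3,-3>, <-1,+3>; they repeat the 3-cycle [<-4,+1>, <+3,-3>, <-1,+3>].
step 7: apply <-4,+1> → <-1,3>
step 8: apply <+3,-3> → <2,0>
step 9: apply <-1,+3> → <1,3>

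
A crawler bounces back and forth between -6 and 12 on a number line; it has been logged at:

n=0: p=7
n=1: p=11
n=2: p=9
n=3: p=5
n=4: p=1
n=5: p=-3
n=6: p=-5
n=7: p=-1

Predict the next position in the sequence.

p=3

The value reflects between -6 and 12, moving 4 per step.
  step 8: -1 → 3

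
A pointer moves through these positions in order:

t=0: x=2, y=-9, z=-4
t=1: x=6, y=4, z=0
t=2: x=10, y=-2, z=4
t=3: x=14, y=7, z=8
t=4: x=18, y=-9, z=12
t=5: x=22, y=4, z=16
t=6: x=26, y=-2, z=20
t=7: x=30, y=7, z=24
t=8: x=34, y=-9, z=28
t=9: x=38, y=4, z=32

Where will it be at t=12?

X: linear, +4 per step → 50 at step 12.
Y: cycles through -9, 4, -2, 7 every 4 steps. Step 12 lands at position 0 of the cycle → -9.
Z: linear, +4 per step → 44 at step 12.

x=50, y=-9, z=44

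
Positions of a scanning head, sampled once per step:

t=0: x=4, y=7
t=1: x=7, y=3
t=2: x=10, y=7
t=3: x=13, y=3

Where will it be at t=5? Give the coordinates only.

x=19, y=3

The x coordinate changes by +3 each step, so at step 5 it is 4 + 5·(3) = 19.
The y coordinate repeats the cycle [7, 3] with period 2; step 5 mod 2 = 1, giving 3.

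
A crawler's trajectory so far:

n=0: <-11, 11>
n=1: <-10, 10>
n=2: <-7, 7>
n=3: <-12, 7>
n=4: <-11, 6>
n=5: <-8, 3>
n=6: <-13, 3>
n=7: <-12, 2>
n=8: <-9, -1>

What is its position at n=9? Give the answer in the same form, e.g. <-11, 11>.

The moves between consecutive positions are <+1, -1>, <+3, -3>, <-5, +0>, <+1, -1>, <+3, -3>, <-5, +0>, <+1, -1>, <+3, -3>; they repeat the 3-cycle [<+1, -1>, <+3, -3>, <-5, +0>].
step 9: apply <-5, +0> → <-14, -1>

<-14, -1>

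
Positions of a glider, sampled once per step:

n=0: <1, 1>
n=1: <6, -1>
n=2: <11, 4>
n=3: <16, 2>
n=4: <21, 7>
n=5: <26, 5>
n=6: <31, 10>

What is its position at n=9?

<46, 11>

Step-to-step displacements: <+5, -2>, <+5, +5>, <+5, -2>, <+5, +5>, <+5, -2>, <+5, +5> — a repeating cycle of length 2.
step 7: apply <+5, -2> → <36, 8>
step 8: apply <+5, +5> → <41, 13>
step 9: apply <+5, -2> → <46, 11>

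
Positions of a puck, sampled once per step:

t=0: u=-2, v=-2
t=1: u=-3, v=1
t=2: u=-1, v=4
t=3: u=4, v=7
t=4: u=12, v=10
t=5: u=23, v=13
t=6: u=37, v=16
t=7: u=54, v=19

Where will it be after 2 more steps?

Successive displacements: (-1, +3), (+2, +3), (+5, +3), (+8, +3), (+11, +3), (+14, +3), (+17, +3) — each changes by (+3, +0).
step 8: u=54, v=19 + (+20, +3) → u=74, v=22
step 9: u=74, v=22 + (+23, +3) → u=97, v=25

u=97, v=25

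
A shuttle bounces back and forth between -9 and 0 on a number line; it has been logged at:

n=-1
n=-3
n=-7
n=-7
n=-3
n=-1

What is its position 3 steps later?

The value travels 4 per step and bounces off the walls at -9 and 0.
  step 6: -1 → -5
  step 7: -5 → -9
  step 8: -9 → -5

n=-5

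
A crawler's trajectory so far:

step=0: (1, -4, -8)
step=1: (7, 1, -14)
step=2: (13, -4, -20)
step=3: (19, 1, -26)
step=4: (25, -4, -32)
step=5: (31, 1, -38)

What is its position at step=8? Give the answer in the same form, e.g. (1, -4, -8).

First: linear, +6 per step → 49 at step 8.
Second: cycles through -4, 1 every 2 steps. Step 8 lands at position 0 of the cycle → -4.
Third: linear, -6 per step → -56 at step 8.

(49, -4, -56)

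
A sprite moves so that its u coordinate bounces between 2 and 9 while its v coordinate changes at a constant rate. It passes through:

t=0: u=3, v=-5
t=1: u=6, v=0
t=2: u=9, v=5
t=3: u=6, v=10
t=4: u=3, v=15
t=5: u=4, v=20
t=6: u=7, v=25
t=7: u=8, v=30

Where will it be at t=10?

The u coordinate travels 3 per step and bounces off the walls at 2 and 9.
  step 8: 8 → 5
  step 9: 5 → 2
  step 10: 2 → 5
The v coordinate changes by +5 each step: at step 10 it is 45.

u=5, v=45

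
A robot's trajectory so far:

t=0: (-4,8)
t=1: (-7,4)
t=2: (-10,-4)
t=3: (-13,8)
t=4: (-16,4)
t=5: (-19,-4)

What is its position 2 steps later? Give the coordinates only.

(-25,4)

The first coordinate changes by -3 each step, so at step 7 it is -4 + 7·(-3) = -25.
The second coordinate repeats the cycle [8, 4, -4] with period 3; step 7 mod 3 = 1, giving 4.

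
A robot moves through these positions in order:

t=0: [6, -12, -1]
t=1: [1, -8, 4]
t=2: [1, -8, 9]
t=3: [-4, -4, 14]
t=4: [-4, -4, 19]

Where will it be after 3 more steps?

[-14, 4, 34]

Differencing gives [-5, +4, +5], [+0, +0, +5], [-5, +4, +5], [+0, +0, +5]. This is the pattern [-5, +4, +5], [+0, +0, +5] repeated.
step 5: apply [-5, +4, +5] → [-9, 0, 24]
step 6: apply [+0, +0, +5] → [-9, 0, 29]
step 7: apply [-5, +4, +5] → [-14, 4, 34]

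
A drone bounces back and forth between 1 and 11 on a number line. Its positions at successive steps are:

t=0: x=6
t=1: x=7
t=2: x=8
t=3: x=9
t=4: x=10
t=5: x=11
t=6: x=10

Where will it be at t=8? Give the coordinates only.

x=8

The value reflects between 1 and 11, moving 1 per step.
  step 7: 10 → 9
  step 8: 9 → 8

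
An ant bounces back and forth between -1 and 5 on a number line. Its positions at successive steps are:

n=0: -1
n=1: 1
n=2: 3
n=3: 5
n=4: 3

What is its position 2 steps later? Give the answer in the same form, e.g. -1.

-1

The value travels 2 per step and bounces off the walls at -1 and 5.
  step 5: 3 → 1
  step 6: 1 → -1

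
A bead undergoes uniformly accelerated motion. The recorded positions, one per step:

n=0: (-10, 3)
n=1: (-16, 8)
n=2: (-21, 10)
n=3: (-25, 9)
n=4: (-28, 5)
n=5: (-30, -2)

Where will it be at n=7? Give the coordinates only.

Taking differences between consecutive positions: (-6, +5), (-5, +2), (-4, -1), (-3, -4), (-2, -7). These grow by (+1, -3) each step.
step 6: (-30, -2) + (-1, -10) → (-31, -12)
step 7: (-31, -12) + (+0, -13) → (-31, -25)

(-31, -25)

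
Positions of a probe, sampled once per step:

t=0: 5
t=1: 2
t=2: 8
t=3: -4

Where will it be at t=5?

-28

The jumps are -3, +6, -12 — a geometric progression with ratio -2.
step 4: -4 + 24 → 20
step 5: 20 − 48 → -28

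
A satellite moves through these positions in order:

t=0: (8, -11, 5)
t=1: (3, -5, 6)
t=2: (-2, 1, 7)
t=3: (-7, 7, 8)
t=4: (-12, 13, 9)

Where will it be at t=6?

Constant displacement of (-5, +6, +1) per step.
step 5: (-12, 13, 9) + (-5, +6, +1) → (-17, 19, 10)
step 6: (-17, 19, 10) + (-5, +6, +1) → (-22, 25, 11)

(-22, 25, 11)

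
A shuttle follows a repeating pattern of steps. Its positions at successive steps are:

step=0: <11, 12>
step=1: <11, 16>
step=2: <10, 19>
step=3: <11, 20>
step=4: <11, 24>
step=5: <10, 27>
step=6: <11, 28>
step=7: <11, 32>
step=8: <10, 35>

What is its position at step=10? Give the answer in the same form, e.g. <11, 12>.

The moves between consecutive positions are <+0, +4>, <-1, +3>, <+1, +1>, <+0, +4>, <-1, +3>, <+1, +1>, <+0, +4>, <-1, +3>; they repeat the 3-cycle [<+0, +4>, <-1, +3>, <+1, +1>].
step 9: apply <+1, +1> → <11, 36>
step 10: apply <+0, +4> → <11, 40>

<11, 40>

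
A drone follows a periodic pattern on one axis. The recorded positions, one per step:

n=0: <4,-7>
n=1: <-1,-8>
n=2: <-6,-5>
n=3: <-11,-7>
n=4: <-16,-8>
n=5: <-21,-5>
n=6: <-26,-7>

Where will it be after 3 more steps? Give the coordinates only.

<-41,-7>

The first coordinate changes by -5 each step, so at step 9 it is 4 + 9·(-5) = -41.
The second coordinate repeats the cycle [-7, -8, -5] with period 3; step 9 mod 3 = 0, giving -7.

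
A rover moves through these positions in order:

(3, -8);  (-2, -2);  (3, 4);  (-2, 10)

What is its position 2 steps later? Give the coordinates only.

(-2, 22)

First: cycles through 3, -2 every 2 steps. Step 5 lands at position 1 of the cycle → -2.
Second: linear, +6 per step → 22 at step 5.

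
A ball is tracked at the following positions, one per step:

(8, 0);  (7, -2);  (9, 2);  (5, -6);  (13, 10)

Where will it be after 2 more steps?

Consecutive displacements (-1, -2), (+2, +4), (-4, -8), (+8, +16) scale by a factor of -2 each step.
step 5: (13, 10) + (-16, -32) → (-3, -22)
step 6: (-3, -22) + (+32, +64) → (29, 42)

(29, 42)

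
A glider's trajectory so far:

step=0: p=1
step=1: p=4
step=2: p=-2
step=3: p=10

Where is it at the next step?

Step-to-step displacements: +3, -6, +12; each is -2× the previous.
step 4: 10 − 24 → p=-14

p=-14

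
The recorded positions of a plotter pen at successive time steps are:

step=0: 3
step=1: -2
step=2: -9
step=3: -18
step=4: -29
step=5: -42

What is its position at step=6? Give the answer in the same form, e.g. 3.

-57

First differences are -5, -7, -9, -11, -13; their common second difference is -2 (constant acceleration).
step 6: -42 − 15 → -57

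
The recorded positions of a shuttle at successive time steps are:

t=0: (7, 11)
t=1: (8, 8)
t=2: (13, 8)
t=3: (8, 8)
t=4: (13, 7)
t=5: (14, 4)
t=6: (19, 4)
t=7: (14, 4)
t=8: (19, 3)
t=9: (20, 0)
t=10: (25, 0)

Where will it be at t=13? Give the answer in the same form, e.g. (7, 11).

(26, -4)

The moves between consecutive positions are (+1, -3), (+5, +0), (-5, +0), (+5, -1), (+1, -3), (+5, +0), (-5, +0), (+5, -1), (+1, -3), (+5, +0); they repeat the 4-cycle [(+1, -3), (+5, +0), (-5, +0), (+5, -1)].
step 11: apply (-5, +0) → (20, 0)
step 12: apply (+5, -1) → (25, -1)
step 13: apply (+1, -3) → (26, -4)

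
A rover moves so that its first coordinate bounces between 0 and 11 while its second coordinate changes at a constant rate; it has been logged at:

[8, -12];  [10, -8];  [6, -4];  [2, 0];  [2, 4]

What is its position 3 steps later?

The first coordinate travels 4 per step and bounces off the walls at 0 and 11.
  step 5: 2 → 6
  step 6: 6 → 10
  step 7: 10 → 8
The second coordinate changes by +4 each step: at step 7 it is 16.

[8, 16]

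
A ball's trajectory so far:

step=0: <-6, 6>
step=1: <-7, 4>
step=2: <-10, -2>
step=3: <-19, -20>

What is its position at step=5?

The jumps are <-1, -2>, <-3, -6>, <-9, -18> — a geometric progression with ratio 3.
step 4: <-19, -20> + <-27, -54> → <-46, -74>
step 5: <-46, -74> + <-81, -162> → <-127, -236>

<-127, -236>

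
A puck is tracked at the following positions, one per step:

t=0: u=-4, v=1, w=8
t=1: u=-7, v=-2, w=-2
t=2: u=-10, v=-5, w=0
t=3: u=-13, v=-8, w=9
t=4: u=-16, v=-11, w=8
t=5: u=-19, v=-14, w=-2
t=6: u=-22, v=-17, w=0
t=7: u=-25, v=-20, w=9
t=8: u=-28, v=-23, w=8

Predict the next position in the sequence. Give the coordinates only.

U: linear, -3 per step → -31 at step 9.
V: linear, -3 per step → -26 at step 9.
W: cycles through 8, -2, 0, 9 every 4 steps. Step 9 lands at position 1 of the cycle → -2.

u=-31, v=-26, w=-2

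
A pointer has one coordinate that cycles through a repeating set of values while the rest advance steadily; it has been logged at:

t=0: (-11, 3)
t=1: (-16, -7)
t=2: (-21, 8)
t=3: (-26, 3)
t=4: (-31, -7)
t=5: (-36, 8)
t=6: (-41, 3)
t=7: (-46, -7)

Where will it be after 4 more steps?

(-66, 8)

First: linear, -5 per step → -66 at step 11.
Second: cycles through 3, -7, 8 every 3 steps. Step 11 lands at position 2 of the cycle → 8.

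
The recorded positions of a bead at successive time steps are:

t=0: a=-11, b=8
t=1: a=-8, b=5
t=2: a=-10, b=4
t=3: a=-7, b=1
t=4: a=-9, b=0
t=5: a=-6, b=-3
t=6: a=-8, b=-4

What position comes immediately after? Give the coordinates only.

Step-to-step displacements: (+3,-3), (-2,-1), (+3,-3), (-2,-1), (+3,-3), (-2,-1) — a repeating cycle of length 2.
step 7: apply (+3,-3) → a=-5, b=-7

a=-5, b=-7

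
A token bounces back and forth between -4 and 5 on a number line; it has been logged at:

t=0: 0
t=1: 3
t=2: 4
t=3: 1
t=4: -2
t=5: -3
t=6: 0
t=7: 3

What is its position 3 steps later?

The value reflects between -4 and 5, moving 3 per step.
  step 8: 3 → 4
  step 9: 4 → 1
  step 10: 1 → -2

-2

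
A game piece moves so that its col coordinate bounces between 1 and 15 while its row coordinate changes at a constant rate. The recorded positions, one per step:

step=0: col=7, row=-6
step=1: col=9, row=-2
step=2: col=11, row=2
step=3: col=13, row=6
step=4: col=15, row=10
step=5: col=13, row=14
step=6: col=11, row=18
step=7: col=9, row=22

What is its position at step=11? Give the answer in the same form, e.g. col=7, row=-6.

The col coordinate travels 2 per step and bounces off the walls at 1 and 15.
  step 8: 9 → 7
  step 9: 7 → 5
  step 10: 5 → 3
  step 11: 3 → 1
The row coordinate changes by +4 each step: at step 11 it is 38.

col=1, row=38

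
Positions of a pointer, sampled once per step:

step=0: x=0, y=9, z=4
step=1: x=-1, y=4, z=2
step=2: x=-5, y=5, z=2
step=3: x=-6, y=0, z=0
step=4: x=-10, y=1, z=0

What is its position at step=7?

x=-16, y=-8, z=-4

Step-to-step displacements: (-1,-5,-2), (-4,+1,+0), (-1,-5,-2), (-4,+1,+0) — a repeating cycle of length 2.
step 5: apply (-1,-5,-2) → x=-11, y=-4, z=-2
step 6: apply (-4,+1,+0) → x=-15, y=-3, z=-2
step 7: apply (-1,-5,-2) → x=-16, y=-8, z=-4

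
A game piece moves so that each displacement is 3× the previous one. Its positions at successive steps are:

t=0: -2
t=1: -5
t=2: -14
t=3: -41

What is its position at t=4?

-122

Consecutive displacements -3, -9, -27 scale by a factor of 3 each step.
step 4: -41 − 81 → -122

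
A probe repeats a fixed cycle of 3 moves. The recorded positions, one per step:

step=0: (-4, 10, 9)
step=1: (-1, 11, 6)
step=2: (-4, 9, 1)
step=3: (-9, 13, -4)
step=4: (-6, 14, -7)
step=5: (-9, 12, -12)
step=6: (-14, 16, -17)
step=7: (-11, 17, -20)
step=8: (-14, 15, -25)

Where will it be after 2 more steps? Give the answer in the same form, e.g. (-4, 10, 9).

Differencing gives (+3, +1, -3), (-3, -2, -5), (-5, +4, -5), (+3, +1, -3), (-3, -2, -5), (-5, +4, -5), (+3, +1, -3), (-3, -2, -5). This is the pattern (+3, +1, -3), (-3, -2, -5), (-5, +4, -5) repeated.
step 9: apply (-5, +4, -5) → (-19, 19, -30)
step 10: apply (+3, +1, -3) → (-16, 20, -33)

(-16, 20, -33)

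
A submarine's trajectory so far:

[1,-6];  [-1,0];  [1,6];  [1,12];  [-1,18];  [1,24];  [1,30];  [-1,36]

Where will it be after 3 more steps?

[-1,54]

The first coordinate repeats the cycle [1, -1, 1] with period 3; step 10 mod 3 = 1, giving -1.
The second coordinate changes by +6 each step, so at step 10 it is -6 + 10·(6) = 54.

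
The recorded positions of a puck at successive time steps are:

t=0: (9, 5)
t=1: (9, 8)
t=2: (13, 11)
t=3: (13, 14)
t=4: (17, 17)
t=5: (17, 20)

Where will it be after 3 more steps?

(25, 29)

Step-to-step displacements: (+0, +3), (+4, +3), (+0, +3), (+4, +3), (+0, +3) — a repeating cycle of length 2.
step 6: apply (+4, +3) → (21, 23)
step 7: apply (+0, +3) → (21, 26)
step 8: apply (+4, +3) → (25, 29)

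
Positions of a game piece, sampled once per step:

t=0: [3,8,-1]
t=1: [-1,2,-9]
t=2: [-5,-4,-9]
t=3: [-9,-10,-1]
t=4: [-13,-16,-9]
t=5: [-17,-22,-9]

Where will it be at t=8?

[-29,-40,-9]

The first coordinate changes by -4 each step, so at step 8 it is 3 + 8·(-4) = -29.
The second coordinate changes by -6 each step, so at step 8 it is 8 + 8·(-6) = -40.
The third coordinate repeats the cycle [-1, -9, -9] with period 3; step 8 mod 3 = 2, giving -9.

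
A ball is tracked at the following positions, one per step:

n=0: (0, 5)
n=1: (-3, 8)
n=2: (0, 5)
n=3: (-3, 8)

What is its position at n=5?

The jumps are (-3, +3), (+3, -3), (-3, +3) — a geometric progression with ratio -1.
step 4: (-3, 8) + (+3, -3) → (0, 5)
step 5: (0, 5) + (-3, +3) → (-3, 8)

(-3, 8)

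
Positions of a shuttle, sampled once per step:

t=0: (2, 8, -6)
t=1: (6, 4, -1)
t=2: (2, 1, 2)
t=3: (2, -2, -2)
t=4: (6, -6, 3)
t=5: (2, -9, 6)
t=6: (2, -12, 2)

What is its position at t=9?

(2, -22, 6)

Step-to-step displacements: (+4, -4, +5), (-4, -3, +3), (+0, -3, -4), (+4, -4, +5), (-4, -3, +3), (+0, -3, -4) — a repeating cycle of length 3.
step 7: apply (+4, -4, +5) → (6, -16, 7)
step 8: apply (-4, -3, +3) → (2, -19, 10)
step 9: apply (+0, -3, -4) → (2, -22, 6)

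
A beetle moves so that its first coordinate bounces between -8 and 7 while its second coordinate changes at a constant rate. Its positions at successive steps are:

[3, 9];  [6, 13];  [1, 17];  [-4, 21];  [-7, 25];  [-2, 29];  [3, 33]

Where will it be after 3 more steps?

[-4, 45]

The first coordinate travels 5 per step and bounces off the walls at -8 and 7.
  step 7: 3 → 6
  step 8: 6 → 1
  step 9: 1 → -4
The second coordinate changes by +4 each step: at step 9 it is 45.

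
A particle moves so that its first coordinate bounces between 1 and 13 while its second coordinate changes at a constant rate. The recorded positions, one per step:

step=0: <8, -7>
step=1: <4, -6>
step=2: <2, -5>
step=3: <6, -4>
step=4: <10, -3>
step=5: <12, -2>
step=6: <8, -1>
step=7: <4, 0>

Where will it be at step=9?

The first coordinate reflects between 1 and 13, moving 4 per step.
  step 8: 4 → 2
  step 9: 2 → 6
The second coordinate changes by +1 each step: at step 9 it is 2.

<6, 2>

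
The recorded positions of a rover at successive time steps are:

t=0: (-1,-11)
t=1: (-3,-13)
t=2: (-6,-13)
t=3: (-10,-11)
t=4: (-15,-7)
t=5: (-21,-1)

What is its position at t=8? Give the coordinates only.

Successive displacements: (-2,-2), (-3,+0), (-4,+2), (-5,+4), (-6,+6) — each changes by (-1,+2).
step 6: (-21,-1) + (-7,+8) → (-28,7)
step 7: (-28,7) + (-8,+10) → (-36,17)
step 8: (-36,17) + (-9,+12) → (-45,29)

(-45,29)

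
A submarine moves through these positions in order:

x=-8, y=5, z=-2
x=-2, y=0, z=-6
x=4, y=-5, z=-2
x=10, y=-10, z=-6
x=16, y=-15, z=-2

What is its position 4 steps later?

x=40, y=-35, z=-2

The x coordinate changes by +6 each step, so at step 8 it is -8 + 8·(6) = 40.
The y coordinate changes by -5 each step, so at step 8 it is 5 + 8·(-5) = -35.
The z coordinate repeats the cycle [-2, -6] with period 2; step 8 mod 2 = 0, giving -2.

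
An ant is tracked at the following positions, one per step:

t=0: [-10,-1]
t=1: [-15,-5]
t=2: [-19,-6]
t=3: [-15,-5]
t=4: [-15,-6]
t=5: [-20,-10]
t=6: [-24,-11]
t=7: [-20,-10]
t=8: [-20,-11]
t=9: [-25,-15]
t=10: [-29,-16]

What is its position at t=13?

Step-to-step displacements: [-5,-4], [-4,-1], [+4,+1], [+0,-1], [-5,-4], [-4,-1], [+4,+1], [+0,-1], [-5,-4], [-4,-1] — a repeating cycle of length 4.
step 11: apply [+4,+1] → [-25,-15]
step 12: apply [+0,-1] → [-25,-16]
step 13: apply [-5,-4] → [-30,-20]

[-30,-20]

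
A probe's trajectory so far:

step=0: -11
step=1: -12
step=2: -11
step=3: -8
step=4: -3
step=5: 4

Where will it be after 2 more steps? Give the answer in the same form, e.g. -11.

24

Taking differences between consecutive positions: -1, +1, +3, +5, +7. These grow by +2 each step.
step 6: 4 + 9 → 13
step 7: 13 + 11 → 24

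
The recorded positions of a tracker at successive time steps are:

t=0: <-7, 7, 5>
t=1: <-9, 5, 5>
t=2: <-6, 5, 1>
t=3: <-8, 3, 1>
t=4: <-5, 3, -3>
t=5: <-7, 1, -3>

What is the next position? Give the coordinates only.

<-4, 1, -7>

Differencing gives <-2, -2, +0>, <+3, +0, -4>, <-2, -2, +0>, <+3, +0, -4>, <-2, -2, +0>. This is the pattern <-2, -2, +0>, <+3, +0, -4> repeated.
step 6: apply <+3, +0, -4> → <-4, 1, -7>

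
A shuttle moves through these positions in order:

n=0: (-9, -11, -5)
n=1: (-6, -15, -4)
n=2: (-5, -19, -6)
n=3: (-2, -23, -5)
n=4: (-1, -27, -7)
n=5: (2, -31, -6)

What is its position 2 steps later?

The moves between consecutive positions are (+3, -4, +1), (+1, -4, -2), (+3, -4, +1), (+1, -4, -2), (+3, -4, +1); they repeat the 2-cycle [(+3, -4, +1), (+1, -4, -2)].
step 6: apply (+1, -4, -2) → (3, -35, -8)
step 7: apply (+3, -4, +1) → (6, -39, -7)

(6, -39, -7)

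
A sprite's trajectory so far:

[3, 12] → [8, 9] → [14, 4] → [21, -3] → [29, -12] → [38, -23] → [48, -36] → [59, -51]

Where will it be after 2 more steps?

[84, -87]

Successive displacements: [+5, -3], [+6, -5], [+7, -7], [+8, -9], [+9, -11], [+10, -13], [+11, -15] — each changes by [+1, -2].
step 8: [59, -51] + [+12, -17] → [71, -68]
step 9: [71, -68] + [+13, -19] → [84, -87]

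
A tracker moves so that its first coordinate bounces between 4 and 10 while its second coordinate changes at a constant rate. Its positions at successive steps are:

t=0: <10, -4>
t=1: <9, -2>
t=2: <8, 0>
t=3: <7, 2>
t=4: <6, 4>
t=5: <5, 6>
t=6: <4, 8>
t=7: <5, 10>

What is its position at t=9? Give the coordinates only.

The first coordinate travels 1 per step and bounces off the walls at 4 and 10.
  step 8: 5 → 6
  step 9: 6 → 7
The second coordinate changes by +2 each step: at step 9 it is 14.

<7, 14>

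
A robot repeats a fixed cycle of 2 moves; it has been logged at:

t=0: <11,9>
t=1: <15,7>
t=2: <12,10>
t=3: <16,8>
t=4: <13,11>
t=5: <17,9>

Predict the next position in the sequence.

The moves between consecutive positions are <+4,-2>, <-3,+3>, <+4,-2>, <-3,+3>, <+4,-2>; they repeat the 2-cycle [<+4,-2>, <-3,+3>].
step 6: apply <-3,+3> → <14,12>

<14,12>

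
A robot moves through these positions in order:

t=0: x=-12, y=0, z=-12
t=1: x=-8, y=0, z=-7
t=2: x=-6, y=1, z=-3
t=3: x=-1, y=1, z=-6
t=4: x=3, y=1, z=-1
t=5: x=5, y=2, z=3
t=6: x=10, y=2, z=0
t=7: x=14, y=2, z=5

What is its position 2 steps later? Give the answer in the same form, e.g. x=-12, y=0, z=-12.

x=21, y=3, z=6

The moves between consecutive positions are (+4, +0, +5), (+2, +1, +4), (+5, +0, -3), (+4, +0, +5), (+2, +1, +4), (+5, +0, -3), (+4, +0, +5); they repeat the 3-cycle [(+4, +0, +5), (+2, +1, +4), (+5, +0, -3)].
step 8: apply (+2, +1, +4) → x=16, y=3, z=9
step 9: apply (+5, +0, -3) → x=21, y=3, z=6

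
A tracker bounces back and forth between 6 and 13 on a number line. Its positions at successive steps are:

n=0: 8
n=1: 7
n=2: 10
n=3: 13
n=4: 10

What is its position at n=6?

8

The value travels 3 per step and bounces off the walls at 6 and 13.
  step 5: 10 → 7
  step 6: 7 → 8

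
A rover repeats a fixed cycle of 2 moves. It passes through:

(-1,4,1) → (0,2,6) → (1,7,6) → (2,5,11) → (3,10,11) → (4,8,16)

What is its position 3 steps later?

(7,16,21)

The moves between consecutive positions are (+1,-2,+5), (+1,+5,+0), (+1,-2,+5), (+1,+5,+0), (+1,-2,+5); they repeat the 2-cycle [(+1,-2,+5), (+1,+5,+0)].
step 6: apply (+1,+5,+0) → (5,13,16)
step 7: apply (+1,-2,+5) → (6,11,21)
step 8: apply (+1,+5,+0) → (7,16,21)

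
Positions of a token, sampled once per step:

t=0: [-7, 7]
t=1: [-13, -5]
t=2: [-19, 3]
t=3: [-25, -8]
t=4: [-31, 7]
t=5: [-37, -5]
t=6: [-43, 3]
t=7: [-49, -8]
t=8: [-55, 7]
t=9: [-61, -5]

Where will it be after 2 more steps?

First: linear, -6 per step → -73 at step 11.
Second: cycles through 7, -5, 3, -8 every 4 steps. Step 11 lands at position 3 of the cycle → -8.

[-73, -8]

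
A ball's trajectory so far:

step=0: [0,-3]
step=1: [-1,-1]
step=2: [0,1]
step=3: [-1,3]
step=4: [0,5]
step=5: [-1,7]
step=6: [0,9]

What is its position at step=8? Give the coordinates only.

[0,13]

Differencing gives [-1,+2], [+1,+2], [-1,+2], [+1,+2], [-1,+2], [+1,+2]. This is the pattern [-1,+2], [+1,+2] repeated.
step 7: apply [-1,+2] → [-1,11]
step 8: apply [+1,+2] → [0,13]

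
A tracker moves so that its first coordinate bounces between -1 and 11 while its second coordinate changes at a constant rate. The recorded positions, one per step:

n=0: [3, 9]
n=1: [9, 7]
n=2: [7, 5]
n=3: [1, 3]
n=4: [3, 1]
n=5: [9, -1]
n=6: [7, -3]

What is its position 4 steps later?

The first coordinate travels 6 per step and bounces off the walls at -1 and 11.
  step 7: 7 → 1
  step 8: 1 → 3
  step 9: 3 → 9
  step 10: 9 → 7
The second coordinate changes by -2 each step: at step 10 it is -11.

[7, -11]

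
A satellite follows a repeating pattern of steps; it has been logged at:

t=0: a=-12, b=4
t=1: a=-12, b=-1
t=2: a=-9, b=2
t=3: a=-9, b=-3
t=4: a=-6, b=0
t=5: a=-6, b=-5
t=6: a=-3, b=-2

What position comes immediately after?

Step-to-step displacements: (+0,-5), (+3,+3), (+0,-5), (+3,+3), (+0,-5), (+3,+3) — a repeating cycle of length 2.
step 7: apply (+0,-5) → a=-3, b=-7

a=-3, b=-7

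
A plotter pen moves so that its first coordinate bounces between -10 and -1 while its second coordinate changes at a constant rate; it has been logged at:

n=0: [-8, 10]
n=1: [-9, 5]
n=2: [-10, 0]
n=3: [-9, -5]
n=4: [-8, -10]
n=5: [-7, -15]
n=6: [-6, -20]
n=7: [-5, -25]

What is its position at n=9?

[-3, -35]

The first coordinate travels 1 per step and bounces off the walls at -10 and -1.
  step 8: -5 → -4
  step 9: -4 → -3
The second coordinate changes by -5 each step: at step 9 it is -35.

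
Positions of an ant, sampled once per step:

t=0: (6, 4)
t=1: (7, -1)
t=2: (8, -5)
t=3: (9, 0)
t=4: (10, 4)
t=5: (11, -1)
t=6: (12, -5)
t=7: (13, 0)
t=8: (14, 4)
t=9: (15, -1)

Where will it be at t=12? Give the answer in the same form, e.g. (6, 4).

First: linear, +1 per step → 18 at step 12.
Second: cycles through 4, -1, -5, 0 every 4 steps. Step 12 lands at position 0 of the cycle → 4.

(18, 4)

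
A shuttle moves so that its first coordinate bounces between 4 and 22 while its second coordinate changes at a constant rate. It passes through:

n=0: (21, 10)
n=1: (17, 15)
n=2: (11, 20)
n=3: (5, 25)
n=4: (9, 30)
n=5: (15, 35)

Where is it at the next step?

The first coordinate reflects between 4 and 22, moving 6 per step.
  step 6: 15 → 21
The second coordinate changes by +5 each step: at step 6 it is 40.

(21, 40)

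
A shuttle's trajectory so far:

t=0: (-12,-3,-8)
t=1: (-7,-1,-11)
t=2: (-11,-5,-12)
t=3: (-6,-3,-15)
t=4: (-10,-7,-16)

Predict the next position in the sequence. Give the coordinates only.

(-5,-5,-19)

The moves between consecutive positions are (+5,+2,-3), (-4,-4,-1), (+5,+2,-3), (-4,-4,-1); they repeat the 2-cycle [(+5,+2,-3), (-4,-4,-1)].
step 5: apply (+5,+2,-3) → (-5,-5,-19)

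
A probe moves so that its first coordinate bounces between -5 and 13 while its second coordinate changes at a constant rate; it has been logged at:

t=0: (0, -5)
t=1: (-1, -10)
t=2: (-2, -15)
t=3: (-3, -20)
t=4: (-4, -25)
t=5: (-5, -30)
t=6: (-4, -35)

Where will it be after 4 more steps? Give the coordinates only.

The first coordinate reflects between -5 and 13, moving 1 per step.
  step 7: -4 → -3
  step 8: -3 → -2
  step 9: -2 → -1
  step 10: -1 → 0
The second coordinate changes by -5 each step: at step 10 it is -55.

(0, -55)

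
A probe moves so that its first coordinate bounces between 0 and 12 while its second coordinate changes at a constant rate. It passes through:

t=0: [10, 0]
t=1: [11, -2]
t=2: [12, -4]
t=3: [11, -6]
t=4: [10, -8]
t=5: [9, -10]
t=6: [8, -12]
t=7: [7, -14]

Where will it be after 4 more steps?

The first coordinate travels 1 per step and bounces off the walls at 0 and 12.
  step 8: 7 → 6
  step 9: 6 → 5
  step 10: 5 → 4
  step 11: 4 → 3
The second coordinate changes by -2 each step: at step 11 it is -22.

[3, -22]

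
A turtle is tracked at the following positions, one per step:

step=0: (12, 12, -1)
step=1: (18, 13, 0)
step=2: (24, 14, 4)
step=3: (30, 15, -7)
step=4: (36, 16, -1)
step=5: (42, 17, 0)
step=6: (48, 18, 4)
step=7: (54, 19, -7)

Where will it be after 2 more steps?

The first coordinate changes by +6 each step, so at step 9 it is 12 + 9·(6) = 66.
The second coordinate changes by +1 each step, so at step 9 it is 12 + 9·(1) = 21.
The third coordinate repeats the cycle [-1, 0, 4, -7] with period 4; step 9 mod 4 = 1, giving 0.

(66, 21, 0)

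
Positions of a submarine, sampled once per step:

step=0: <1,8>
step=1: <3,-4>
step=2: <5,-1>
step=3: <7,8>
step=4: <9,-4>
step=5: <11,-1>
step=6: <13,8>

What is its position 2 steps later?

The first coordinate changes by +2 each step, so at step 8 it is 1 + 8·(2) = 17.
The second coordinate repeats the cycle [8, -4, -1] with period 3; step 8 mod 3 = 2, giving -1.

<17,-1>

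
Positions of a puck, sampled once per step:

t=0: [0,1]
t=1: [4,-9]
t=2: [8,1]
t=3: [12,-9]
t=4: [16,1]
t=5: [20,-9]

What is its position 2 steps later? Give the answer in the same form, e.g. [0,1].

First: linear, +4 per step → 28 at step 7.
Second: cycles through 1, -9 every 2 steps. Step 7 lands at position 1 of the cycle → -9.

[28,-9]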